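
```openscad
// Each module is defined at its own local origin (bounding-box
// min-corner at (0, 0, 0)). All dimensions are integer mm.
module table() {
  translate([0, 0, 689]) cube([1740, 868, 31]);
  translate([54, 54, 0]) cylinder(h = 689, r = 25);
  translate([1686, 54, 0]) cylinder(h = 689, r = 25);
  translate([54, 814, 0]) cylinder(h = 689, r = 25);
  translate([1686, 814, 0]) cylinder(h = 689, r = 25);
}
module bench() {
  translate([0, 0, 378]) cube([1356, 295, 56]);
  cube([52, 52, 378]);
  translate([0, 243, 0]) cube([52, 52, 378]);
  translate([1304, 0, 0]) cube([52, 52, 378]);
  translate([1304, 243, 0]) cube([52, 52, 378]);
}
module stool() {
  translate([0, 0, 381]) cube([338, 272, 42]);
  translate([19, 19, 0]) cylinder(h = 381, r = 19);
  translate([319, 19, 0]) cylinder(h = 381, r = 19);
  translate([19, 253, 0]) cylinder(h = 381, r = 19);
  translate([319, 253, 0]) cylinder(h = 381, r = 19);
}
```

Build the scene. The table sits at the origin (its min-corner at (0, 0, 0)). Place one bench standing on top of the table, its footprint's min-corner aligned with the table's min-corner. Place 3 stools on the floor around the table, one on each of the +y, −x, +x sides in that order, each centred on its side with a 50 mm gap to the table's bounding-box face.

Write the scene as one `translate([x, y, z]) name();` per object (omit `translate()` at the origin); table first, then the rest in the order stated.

table();
translate([0, 0, 720]) bench();
translate([701, 918, 0]) stool();
translate([-388, 298, 0]) stool();
translate([1790, 298, 0]) stool();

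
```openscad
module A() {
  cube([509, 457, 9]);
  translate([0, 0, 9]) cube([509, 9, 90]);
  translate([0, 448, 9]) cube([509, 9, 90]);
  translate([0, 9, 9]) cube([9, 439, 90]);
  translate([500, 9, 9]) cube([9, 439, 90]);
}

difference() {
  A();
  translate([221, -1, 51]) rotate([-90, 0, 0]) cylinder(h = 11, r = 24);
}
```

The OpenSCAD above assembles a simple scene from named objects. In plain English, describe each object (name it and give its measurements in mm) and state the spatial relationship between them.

A is an open storage box with external size 509×457×99 mm and wall thickness 9 mm (the base is also 9 mm thick). The base covers the whole footprint; the four walls stand on the base, with the y-facing walls full-width and the x-facing walls fitting between their inner faces.

The open box has a circular hole of radius 24 mm through its front wall, centred at (x = 221, z = 51).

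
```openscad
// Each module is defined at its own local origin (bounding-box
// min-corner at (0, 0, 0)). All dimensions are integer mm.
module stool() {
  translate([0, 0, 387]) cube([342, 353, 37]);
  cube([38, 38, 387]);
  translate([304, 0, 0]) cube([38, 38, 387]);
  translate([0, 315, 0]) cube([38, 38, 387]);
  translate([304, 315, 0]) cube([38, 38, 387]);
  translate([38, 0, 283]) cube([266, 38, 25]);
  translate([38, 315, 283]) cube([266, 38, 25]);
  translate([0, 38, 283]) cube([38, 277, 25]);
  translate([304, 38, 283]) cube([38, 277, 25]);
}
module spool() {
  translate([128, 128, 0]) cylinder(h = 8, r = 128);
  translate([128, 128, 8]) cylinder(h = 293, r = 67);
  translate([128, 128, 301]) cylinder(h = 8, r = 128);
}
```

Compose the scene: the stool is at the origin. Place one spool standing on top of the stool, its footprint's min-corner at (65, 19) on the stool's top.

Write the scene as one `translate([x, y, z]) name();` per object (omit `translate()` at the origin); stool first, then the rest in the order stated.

stool();
translate([65, 19, 424]) spool();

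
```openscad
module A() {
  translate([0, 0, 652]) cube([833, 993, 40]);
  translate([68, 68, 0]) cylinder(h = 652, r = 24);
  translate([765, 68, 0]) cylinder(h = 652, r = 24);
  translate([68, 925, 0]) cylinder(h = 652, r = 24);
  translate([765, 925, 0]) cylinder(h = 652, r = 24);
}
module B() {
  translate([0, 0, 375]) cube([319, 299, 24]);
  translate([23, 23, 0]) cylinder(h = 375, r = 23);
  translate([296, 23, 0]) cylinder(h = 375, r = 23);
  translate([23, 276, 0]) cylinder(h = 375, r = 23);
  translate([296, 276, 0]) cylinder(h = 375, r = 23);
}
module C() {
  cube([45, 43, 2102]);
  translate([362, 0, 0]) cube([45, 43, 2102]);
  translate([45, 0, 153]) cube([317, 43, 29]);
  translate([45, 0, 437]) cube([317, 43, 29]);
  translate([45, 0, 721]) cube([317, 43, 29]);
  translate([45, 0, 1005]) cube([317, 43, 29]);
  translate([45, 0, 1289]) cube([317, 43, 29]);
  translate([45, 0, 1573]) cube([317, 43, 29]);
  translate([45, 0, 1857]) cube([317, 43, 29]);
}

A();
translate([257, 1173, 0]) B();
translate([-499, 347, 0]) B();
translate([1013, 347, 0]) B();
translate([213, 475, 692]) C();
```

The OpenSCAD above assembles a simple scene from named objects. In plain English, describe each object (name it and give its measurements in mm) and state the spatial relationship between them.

A is a rectangular dining table. The top is 833×993×40 mm with its upper surface at z = 692 mm. It stands on four round legs of 48 mm diameter, each leg's bounding box inset 44 mm from the nearest pair of top edges, running from the floor to the underside of the top.

B is a four-legged stool. The seat is 319×299 mm, 24 mm thick, top at z = 399 mm. It stands on four round legs, each 46 mm in diameter, from z = 0 to the seat underside, each leg's axis is inset half a diameter from the nearest pair of seat edges (so the leg's bounding box is flush with the corner).

C is a wooden ladder with two side rails of 45×43 mm section and 2102 mm height, set 407 mm apart overall. Between them run 7 rectangular rungs (43 mm deep, 29 mm thick), front faces flush with the rails' −y face. The bottom of the first rung is 153 mm above the floor and each subsequent rung is 284 mm higher than the one below.

Three stools sit around the table at the +y, −x, +x sides. The ladder is on top of the table, centred.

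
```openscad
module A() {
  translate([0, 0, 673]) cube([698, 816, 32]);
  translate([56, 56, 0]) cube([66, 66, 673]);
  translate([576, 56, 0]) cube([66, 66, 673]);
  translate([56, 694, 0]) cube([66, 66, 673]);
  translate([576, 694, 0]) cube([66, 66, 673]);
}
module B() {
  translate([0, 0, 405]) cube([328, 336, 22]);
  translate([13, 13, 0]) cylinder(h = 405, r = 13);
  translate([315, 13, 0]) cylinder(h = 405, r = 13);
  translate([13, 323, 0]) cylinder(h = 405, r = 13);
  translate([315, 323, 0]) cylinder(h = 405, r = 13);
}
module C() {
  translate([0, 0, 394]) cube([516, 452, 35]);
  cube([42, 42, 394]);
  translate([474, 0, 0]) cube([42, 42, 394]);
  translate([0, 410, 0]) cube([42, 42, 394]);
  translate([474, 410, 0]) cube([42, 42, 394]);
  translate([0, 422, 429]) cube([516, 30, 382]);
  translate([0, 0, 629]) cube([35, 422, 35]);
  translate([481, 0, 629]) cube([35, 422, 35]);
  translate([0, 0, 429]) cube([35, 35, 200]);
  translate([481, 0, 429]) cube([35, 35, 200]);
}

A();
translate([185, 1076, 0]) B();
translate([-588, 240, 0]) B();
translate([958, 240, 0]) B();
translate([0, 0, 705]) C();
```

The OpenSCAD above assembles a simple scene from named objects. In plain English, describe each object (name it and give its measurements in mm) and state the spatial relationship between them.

A is a table: top 698 mm (x) × 816 mm (y), 32 mm thick, upper face at z = 705 mm, on four 66×66 mm square legs, each inset 56 mm from the nearest pair of top edges, running from z = 0 to the bottom of the top.

B is a four-legged stool. The seat is a 328×336×22 mm slab whose top surface is at z = 427 mm; four round legs, each 26 mm in diameter, run from the floor (z = 0) to the underside of the seat, each leg's axis is inset half a diameter from the nearest pair of seat edges (so the leg's bounding box is flush with the corner).

C is a chair. The seat is a 516×452×35 mm slab with its top at z = 429 mm, on four 42×42 mm corner legs (flush with the seat edges, standing on z = 0). A flat backrest 30 mm thick, 382 mm tall, spans the full seat width and rises from the seat top along its +y edge, rear face flush with the rear of the seat. Two armrests of 35×35 mm section run along each side from the seat's front edge to the front of the backrest, top faces 235 mm above the seat top and outer faces flush with the seat's x-edges; a 35×35 mm post under the front of each armrest stands on the seat at the front corner.

Three stools sit around the table at the +y, −x, +x sides. The chair is on top of the table.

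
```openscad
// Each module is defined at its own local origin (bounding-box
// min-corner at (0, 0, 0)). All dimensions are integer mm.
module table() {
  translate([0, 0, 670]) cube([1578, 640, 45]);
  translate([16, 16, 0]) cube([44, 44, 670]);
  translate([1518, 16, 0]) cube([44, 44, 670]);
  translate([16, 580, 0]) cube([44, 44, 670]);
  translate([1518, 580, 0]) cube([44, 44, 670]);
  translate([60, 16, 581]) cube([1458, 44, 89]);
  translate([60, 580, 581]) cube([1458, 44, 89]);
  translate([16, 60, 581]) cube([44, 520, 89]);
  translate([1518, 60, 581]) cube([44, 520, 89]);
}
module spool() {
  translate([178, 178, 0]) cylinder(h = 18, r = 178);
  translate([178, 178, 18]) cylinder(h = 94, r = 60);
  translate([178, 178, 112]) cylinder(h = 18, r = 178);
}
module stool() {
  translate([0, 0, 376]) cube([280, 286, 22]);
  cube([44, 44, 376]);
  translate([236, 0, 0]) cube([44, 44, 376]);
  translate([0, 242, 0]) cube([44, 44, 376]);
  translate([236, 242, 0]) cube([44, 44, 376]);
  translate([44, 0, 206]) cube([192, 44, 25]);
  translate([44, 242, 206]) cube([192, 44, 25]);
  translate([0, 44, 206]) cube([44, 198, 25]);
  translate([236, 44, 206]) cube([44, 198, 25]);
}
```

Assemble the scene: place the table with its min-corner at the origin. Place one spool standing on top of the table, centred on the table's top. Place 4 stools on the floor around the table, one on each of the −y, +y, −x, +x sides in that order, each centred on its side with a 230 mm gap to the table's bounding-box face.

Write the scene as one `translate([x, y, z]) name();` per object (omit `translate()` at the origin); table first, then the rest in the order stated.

table();
translate([611, 142, 715]) spool();
translate([649, -516, 0]) stool();
translate([649, 870, 0]) stool();
translate([-510, 177, 0]) stool();
translate([1808, 177, 0]) stool();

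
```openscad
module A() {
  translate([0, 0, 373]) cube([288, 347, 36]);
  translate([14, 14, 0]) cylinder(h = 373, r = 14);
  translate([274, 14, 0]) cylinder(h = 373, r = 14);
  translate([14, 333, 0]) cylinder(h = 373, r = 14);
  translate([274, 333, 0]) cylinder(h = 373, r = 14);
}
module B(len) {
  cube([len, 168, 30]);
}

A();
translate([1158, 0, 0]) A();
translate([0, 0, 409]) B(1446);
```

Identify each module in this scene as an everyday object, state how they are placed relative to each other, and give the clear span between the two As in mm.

A is a stool. B is a beam. A beam spans the tops of two stools. The clear span between the two stools is 870 mm.

Second stool starts at x = 1158; first ends at x = 288; clear span = 1158 − 288 = 870 mm.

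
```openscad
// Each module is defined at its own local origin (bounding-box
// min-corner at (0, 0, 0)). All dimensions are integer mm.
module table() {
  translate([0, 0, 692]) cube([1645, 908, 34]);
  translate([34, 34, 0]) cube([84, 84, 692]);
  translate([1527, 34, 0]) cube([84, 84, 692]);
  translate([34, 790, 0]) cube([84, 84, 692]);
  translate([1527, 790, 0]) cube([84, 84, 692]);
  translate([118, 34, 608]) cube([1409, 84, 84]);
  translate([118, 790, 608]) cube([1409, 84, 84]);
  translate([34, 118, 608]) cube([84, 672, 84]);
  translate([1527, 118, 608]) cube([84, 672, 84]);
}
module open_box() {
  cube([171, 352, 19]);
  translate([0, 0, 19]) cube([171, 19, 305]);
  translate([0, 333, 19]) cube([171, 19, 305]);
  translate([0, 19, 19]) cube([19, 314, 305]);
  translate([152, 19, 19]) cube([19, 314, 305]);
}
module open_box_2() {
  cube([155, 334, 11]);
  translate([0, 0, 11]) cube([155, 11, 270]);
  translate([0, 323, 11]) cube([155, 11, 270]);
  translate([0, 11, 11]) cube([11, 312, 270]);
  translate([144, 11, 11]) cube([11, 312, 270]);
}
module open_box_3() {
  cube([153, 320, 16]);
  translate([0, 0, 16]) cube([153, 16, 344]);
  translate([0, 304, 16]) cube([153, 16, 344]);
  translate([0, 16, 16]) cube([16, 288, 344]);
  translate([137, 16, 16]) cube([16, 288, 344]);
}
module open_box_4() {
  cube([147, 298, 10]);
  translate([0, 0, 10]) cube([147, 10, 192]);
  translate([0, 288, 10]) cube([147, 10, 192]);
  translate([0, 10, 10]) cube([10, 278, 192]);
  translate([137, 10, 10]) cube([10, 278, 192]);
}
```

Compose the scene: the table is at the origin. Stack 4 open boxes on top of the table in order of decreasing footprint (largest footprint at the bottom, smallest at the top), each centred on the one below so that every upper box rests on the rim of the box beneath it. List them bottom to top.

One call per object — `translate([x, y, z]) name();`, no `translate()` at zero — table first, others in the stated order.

table();
translate([737, 278, 726]) open_box();
translate([745, 287, 1050]) open_box_2();
translate([746, 294, 1331]) open_box_3();
translate([749, 305, 1691]) open_box_4();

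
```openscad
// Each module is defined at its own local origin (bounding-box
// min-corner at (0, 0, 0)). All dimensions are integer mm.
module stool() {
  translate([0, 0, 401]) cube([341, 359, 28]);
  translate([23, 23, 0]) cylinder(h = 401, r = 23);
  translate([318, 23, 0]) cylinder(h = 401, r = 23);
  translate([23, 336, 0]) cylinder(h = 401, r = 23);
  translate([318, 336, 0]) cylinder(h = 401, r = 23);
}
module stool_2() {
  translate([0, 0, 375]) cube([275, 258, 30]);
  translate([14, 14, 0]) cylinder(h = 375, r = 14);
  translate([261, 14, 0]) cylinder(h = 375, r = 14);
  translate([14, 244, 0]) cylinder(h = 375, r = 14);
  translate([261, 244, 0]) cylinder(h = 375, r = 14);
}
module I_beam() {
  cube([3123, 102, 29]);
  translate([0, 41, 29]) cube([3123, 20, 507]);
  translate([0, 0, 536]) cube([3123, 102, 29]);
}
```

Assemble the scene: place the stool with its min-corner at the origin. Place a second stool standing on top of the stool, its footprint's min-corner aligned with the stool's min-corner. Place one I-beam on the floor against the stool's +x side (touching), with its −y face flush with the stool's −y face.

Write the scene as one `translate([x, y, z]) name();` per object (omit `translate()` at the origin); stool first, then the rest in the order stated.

stool();
translate([0, 0, 429]) stool_2();
translate([341, 0, 0]) I_beam();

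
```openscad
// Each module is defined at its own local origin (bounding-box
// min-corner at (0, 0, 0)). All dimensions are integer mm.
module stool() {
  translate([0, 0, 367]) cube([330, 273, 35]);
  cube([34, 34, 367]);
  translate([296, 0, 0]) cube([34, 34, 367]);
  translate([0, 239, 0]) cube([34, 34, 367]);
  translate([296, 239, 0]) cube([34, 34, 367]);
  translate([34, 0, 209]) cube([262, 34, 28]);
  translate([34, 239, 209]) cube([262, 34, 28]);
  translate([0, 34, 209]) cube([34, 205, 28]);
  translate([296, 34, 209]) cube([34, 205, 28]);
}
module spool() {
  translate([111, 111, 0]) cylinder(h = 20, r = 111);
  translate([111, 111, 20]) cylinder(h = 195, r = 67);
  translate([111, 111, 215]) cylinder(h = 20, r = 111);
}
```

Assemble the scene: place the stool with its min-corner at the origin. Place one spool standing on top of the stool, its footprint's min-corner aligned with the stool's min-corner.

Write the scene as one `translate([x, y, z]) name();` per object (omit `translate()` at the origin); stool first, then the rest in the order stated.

stool();
translate([0, 0, 402]) spool();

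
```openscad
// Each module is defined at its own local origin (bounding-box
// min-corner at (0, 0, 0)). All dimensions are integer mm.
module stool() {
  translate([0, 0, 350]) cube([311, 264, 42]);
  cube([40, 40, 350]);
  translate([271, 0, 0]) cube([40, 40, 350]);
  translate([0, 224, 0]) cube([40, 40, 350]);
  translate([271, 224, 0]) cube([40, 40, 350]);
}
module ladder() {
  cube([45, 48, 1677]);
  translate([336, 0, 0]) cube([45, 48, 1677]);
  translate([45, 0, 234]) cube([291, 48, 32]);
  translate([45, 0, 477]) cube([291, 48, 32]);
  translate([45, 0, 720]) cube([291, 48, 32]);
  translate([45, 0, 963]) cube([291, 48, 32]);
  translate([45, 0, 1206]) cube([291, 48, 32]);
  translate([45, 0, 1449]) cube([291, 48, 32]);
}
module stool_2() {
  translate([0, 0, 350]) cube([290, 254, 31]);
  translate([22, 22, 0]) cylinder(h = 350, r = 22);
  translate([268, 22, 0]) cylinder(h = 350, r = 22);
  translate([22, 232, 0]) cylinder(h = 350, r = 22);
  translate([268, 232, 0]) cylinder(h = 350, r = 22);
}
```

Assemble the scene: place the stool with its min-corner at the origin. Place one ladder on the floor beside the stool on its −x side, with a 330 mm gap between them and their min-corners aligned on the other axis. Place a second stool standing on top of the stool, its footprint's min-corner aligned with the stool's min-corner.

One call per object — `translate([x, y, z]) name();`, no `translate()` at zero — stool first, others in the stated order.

stool();
translate([-711, 0, 0]) ladder();
translate([0, 0, 392]) stool_2();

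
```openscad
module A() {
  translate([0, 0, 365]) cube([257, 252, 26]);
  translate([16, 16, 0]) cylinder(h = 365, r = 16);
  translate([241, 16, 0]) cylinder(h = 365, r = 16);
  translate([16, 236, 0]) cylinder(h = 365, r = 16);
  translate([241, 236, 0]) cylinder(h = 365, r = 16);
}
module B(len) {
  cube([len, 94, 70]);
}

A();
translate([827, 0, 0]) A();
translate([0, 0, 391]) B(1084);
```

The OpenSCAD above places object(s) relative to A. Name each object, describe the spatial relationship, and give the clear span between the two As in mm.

Second stool starts at x = 827; first ends at x = 257; clear span = 827 − 257 = 570 mm.

A is a stool. B is a beam. A beam spans the tops of two stools. The clear span between the two stools is 570 mm.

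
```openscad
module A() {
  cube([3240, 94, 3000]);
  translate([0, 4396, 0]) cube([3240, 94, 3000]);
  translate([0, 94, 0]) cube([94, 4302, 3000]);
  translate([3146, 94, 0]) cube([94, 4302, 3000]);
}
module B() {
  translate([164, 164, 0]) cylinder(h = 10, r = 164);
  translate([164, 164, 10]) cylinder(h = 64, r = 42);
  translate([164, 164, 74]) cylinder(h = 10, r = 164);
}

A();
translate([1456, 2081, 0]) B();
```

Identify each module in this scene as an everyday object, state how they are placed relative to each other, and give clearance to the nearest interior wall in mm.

A is a house frame. B is a spool. The spool sits inside the house frame, centred. The clearance to the nearest interior wall is 1362 mm.

Clearances: x = 1362, y = 1987; minimum 1362 mm.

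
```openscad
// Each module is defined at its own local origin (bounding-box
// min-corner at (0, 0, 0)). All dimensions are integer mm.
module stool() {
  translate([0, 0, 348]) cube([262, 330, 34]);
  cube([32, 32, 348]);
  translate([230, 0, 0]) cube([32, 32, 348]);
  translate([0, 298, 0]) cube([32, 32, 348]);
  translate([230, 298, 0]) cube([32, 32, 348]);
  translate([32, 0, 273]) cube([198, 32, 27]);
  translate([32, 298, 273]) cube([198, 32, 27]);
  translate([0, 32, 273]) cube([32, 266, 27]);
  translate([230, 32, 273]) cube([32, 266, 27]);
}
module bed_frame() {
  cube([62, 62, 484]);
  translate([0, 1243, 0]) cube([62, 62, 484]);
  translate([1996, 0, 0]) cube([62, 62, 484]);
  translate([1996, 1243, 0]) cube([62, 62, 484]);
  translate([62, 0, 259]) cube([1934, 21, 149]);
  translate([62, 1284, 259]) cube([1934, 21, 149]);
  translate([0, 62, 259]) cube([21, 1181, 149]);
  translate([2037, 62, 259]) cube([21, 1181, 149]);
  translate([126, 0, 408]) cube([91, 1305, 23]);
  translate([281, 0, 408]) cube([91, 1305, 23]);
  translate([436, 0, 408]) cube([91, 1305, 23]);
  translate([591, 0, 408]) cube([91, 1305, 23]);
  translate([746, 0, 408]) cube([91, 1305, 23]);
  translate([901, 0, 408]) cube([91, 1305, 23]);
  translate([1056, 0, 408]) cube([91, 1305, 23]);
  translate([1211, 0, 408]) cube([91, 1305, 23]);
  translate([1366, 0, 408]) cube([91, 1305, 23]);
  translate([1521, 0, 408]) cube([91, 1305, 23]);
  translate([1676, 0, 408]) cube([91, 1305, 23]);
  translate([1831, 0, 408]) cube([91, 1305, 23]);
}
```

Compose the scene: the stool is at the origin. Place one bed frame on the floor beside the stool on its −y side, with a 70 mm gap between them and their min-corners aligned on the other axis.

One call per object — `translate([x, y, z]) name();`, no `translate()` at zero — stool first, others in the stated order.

stool();
translate([0, -1375, 0]) bed_frame();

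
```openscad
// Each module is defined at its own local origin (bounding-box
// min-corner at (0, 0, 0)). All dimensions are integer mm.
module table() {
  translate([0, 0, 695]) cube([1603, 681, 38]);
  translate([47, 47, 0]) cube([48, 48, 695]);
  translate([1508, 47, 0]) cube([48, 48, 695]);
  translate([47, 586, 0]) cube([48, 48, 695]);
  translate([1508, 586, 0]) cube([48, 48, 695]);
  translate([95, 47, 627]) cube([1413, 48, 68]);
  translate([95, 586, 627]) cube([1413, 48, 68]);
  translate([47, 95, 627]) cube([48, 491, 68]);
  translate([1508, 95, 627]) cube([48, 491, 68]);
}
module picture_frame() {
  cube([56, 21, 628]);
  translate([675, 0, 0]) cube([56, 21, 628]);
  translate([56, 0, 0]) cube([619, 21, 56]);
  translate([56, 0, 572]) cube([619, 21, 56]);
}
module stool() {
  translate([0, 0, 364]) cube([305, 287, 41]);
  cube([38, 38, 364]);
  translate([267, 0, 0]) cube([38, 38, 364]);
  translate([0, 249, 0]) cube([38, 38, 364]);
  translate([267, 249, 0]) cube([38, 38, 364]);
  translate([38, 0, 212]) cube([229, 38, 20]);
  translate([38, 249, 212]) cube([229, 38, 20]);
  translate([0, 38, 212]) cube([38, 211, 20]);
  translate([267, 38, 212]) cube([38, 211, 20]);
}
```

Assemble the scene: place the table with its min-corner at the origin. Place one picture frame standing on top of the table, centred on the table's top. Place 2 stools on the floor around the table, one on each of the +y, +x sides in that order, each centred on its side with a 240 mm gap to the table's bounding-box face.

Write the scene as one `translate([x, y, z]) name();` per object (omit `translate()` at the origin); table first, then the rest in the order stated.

table();
translate([436, 330, 733]) picture_frame();
translate([649, 921, 0]) stool();
translate([1843, 197, 0]) stool();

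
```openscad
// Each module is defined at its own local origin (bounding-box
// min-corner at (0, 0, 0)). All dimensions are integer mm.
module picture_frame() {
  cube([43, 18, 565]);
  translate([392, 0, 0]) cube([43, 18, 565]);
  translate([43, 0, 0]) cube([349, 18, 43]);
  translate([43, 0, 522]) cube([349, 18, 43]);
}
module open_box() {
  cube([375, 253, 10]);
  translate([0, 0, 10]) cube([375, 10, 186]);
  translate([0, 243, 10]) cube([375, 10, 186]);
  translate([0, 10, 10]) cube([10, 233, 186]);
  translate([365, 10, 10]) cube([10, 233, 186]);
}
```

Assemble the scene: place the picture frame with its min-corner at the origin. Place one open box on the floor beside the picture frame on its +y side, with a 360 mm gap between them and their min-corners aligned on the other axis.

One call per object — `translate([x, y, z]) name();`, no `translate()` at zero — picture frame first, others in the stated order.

picture_frame();
translate([0, 378, 0]) open_box();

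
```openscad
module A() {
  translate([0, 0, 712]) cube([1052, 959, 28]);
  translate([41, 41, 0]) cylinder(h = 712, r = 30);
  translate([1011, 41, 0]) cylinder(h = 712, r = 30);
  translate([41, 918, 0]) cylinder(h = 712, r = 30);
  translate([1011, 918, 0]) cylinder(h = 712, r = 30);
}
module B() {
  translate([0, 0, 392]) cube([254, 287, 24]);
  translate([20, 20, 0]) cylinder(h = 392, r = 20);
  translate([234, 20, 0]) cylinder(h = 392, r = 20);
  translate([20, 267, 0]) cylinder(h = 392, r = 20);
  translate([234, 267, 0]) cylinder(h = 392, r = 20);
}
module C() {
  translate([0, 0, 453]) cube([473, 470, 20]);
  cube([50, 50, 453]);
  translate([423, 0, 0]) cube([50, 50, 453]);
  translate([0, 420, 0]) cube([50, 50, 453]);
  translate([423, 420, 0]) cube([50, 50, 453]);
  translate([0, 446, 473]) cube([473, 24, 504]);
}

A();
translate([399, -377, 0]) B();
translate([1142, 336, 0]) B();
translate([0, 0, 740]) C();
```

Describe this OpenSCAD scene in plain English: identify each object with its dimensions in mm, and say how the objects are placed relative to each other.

A is a rectangular dining table. The top is 1052×959×28 mm with its upper surface at z = 740 mm. It stands on four round legs of 60 mm diameter, each leg's bounding box inset 11 mm from the nearest pair of top edges, running from the floor to the underside of the top.

B is a simple wooden stool: a rectangular seat 254 mm (x) by 287 mm (y), 24 mm thick, top face at z = 416 mm, on four round legs, each 40 mm in diameter. The legs rest on z = 0, each leg's axis is inset half a diameter from the nearest pair of seat edges (so the leg's bounding box is flush with the corner).

C is a chair: 473×470 mm seat, 20 mm thick, top at z = 473 mm, on four 50 mm square corner legs flush with the seat edges. A 24 mm thick backrest slab spans the full seat width, extending 504 mm above the seat top, its back face flush with the seat's +y edge.

Two stools sit around the table at the −y, +x sides. The chair is on top of the table.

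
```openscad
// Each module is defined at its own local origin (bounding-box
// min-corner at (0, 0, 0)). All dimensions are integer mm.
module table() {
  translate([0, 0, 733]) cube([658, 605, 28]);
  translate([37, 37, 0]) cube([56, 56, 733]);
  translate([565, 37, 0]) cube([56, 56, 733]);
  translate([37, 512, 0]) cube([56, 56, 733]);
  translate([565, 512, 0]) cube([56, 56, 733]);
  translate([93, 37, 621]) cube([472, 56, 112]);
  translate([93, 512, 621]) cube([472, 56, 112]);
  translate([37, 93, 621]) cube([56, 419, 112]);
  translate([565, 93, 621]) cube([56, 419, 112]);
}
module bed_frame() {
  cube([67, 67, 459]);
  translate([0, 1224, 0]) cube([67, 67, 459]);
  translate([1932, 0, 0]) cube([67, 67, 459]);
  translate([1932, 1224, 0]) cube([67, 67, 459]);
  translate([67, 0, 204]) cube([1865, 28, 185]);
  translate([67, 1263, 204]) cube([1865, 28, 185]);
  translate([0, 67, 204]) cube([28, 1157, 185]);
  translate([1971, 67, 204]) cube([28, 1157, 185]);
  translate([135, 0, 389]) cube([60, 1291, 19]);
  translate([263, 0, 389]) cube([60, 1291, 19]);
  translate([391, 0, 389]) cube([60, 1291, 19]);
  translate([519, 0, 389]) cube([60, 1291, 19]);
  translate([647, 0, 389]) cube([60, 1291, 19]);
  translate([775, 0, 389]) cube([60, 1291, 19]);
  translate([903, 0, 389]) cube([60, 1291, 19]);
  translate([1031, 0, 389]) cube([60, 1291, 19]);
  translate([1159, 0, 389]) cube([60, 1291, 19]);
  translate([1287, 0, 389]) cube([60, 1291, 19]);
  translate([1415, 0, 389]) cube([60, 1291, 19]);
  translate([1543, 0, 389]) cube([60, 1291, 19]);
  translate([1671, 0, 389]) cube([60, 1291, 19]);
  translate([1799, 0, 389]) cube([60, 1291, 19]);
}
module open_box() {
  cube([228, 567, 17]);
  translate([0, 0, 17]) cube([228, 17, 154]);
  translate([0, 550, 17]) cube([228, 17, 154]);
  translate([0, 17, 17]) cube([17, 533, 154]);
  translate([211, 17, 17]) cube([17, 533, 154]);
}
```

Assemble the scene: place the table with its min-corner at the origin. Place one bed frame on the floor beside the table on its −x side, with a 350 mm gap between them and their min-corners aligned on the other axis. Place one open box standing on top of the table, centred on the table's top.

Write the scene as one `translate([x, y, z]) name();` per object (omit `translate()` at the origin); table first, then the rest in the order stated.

table();
translate([-2349, 0, 0]) bed_frame();
translate([215, 19, 761]) open_box();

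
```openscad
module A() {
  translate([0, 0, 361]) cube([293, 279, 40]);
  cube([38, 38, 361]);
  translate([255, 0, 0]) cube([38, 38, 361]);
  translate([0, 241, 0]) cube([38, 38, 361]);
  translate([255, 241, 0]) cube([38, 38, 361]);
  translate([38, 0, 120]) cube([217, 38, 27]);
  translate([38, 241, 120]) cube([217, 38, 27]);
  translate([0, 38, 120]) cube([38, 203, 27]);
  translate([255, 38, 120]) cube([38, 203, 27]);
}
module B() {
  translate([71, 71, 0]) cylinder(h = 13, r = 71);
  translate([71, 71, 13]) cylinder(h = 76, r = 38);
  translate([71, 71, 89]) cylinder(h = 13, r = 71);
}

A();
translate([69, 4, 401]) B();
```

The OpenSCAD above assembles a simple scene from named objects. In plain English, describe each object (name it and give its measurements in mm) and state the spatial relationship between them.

A is a simple wooden stool: a rectangular seat 293 mm (x) by 279 mm (y), 40 mm thick, top face at z = 401 mm, on four square legs, each 38×38 mm in cross-section. The legs rest on z = 0, each flush with a corner of the seat. Four stretchers, 38 mm wide and 27 mm tall, connect adjacent legs with their undersides at z = 120 mm, each running between the inner faces of the legs it joins and aligned with the legs' outer faces on the other axis.

B is a spool: two coaxial disc flanges of radius 71 mm and thickness 13 mm, joined by a core cylinder of radius 38 mm and height 76 mm. The lower flange rests on z = 0 and the three cylinders share a vertical axis.

The spool is on top of the stool.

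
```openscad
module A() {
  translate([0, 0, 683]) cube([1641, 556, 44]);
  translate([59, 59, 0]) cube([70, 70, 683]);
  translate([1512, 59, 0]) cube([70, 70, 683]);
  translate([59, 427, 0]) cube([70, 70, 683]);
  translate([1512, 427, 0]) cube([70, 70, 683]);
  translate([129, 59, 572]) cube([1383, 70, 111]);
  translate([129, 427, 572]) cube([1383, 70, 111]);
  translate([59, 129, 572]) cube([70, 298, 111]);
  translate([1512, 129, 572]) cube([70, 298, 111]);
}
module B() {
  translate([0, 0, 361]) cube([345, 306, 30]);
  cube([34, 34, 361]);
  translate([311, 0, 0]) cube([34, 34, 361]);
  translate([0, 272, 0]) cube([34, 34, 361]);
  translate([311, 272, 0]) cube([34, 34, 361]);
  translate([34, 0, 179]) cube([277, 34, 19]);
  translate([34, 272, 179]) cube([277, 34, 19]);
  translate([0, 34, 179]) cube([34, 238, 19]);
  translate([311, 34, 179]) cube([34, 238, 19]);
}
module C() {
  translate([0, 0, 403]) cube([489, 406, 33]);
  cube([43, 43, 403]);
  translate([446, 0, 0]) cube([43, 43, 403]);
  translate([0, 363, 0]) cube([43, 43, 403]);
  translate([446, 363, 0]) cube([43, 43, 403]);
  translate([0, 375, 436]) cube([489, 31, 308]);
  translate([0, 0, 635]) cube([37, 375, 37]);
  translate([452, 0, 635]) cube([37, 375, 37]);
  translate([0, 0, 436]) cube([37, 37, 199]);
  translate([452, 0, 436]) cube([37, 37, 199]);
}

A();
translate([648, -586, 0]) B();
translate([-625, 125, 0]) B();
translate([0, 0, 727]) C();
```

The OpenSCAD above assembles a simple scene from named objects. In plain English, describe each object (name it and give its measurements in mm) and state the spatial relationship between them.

A is a table with a 1641×556 mm rectangular top, 44 mm thick, top surface at z = 727 mm, supported by four 70×70 mm square legs, each inset 59 mm from the nearest pair of top edges, running from the floor. Four apron rails, 70 mm thick and 111 mm tall, run between adjacent legs with their top edges flush with the underside of the top and their outer faces flush with the legs' outer faces.

B is a simple wooden stool: a rectangular seat 345 mm (x) by 306 mm (y), 30 mm thick, top face at z = 391 mm, on four square legs, each 34×34 mm in cross-section. The legs rest on z = 0, each flush with a corner of the seat. Four stretchers, 34 mm wide and 19 mm tall, connect adjacent legs with their undersides at z = 179 mm, each running between the inner faces of the legs it joins and aligned with the legs' outer faces on the other axis.

C is a chair: 489×406 mm seat, 33 mm thick, top at z = 436 mm, on four 43 mm square corner legs flush with the seat edges. A 31 mm thick backrest slab spans the full seat width, extending 308 mm above the seat top, its back face flush with the seat's +y edge. Two armrests of 37×37 mm section run along each side from the seat's front edge to the front of the backrest, top faces 236 mm above the seat top and outer faces flush with the seat's x-edges; a 37×37 mm post under the front of each armrest stands on the seat at the front corner.

Two stools sit around the table at the −y, −x sides. The chair is on top of the table.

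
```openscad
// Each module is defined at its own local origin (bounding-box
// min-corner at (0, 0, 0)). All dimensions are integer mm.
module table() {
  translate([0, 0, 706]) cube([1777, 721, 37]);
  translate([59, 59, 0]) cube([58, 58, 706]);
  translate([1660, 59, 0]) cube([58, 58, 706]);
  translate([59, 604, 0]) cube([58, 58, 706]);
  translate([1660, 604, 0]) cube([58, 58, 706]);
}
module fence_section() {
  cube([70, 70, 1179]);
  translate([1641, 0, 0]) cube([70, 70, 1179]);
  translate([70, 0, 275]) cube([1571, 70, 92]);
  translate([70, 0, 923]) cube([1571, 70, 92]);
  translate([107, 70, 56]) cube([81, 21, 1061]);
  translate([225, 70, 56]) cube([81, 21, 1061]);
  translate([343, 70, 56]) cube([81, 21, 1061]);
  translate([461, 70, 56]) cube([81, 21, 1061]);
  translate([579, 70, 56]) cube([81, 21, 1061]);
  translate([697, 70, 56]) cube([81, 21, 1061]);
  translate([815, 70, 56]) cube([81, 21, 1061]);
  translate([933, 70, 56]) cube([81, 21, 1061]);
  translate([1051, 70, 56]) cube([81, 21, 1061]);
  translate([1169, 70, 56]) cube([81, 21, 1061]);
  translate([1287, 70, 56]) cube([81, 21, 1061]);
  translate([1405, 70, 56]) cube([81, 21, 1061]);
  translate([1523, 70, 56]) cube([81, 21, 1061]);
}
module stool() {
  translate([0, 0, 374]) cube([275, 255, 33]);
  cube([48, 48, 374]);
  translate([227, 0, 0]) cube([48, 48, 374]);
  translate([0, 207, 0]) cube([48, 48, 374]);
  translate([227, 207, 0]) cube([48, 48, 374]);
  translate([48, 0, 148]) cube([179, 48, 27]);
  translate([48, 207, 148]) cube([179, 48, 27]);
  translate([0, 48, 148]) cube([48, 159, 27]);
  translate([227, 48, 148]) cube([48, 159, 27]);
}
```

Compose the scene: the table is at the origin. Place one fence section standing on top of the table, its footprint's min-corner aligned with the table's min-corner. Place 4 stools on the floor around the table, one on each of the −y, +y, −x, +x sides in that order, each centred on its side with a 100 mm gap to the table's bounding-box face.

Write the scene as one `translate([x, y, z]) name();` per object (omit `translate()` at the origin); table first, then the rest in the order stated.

table();
translate([0, 0, 743]) fence_section();
translate([751, -355, 0]) stool();
translate([751, 821, 0]) stool();
translate([-375, 233, 0]) stool();
translate([1877, 233, 0]) stool();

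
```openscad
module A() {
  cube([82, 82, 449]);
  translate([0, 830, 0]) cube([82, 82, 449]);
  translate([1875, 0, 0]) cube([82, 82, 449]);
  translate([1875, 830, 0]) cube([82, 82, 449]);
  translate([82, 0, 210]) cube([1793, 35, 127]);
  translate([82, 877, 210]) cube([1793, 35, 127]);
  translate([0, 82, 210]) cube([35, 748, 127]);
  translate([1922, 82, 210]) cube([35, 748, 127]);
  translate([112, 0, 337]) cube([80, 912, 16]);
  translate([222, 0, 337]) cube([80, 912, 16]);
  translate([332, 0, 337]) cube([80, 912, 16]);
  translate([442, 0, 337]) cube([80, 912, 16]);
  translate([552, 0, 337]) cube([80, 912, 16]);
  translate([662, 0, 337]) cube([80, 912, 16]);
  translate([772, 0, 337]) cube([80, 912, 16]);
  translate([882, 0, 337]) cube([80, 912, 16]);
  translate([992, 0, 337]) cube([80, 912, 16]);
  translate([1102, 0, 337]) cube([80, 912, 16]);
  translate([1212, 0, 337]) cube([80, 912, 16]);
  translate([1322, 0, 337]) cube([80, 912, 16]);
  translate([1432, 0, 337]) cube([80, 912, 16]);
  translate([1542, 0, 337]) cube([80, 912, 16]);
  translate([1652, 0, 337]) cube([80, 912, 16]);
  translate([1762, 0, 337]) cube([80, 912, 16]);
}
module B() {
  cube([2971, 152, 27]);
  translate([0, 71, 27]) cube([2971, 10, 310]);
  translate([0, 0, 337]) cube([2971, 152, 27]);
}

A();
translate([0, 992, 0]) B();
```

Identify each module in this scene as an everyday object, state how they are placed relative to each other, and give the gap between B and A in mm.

The I-beam's nearest face is 80 mm from the bed frame's +y face.

A is a bed frame. B is an I-beam. The I-beam is on the floor beside the bed frame on its +y side. The gap between the I-beam and the bed frame is 80 mm.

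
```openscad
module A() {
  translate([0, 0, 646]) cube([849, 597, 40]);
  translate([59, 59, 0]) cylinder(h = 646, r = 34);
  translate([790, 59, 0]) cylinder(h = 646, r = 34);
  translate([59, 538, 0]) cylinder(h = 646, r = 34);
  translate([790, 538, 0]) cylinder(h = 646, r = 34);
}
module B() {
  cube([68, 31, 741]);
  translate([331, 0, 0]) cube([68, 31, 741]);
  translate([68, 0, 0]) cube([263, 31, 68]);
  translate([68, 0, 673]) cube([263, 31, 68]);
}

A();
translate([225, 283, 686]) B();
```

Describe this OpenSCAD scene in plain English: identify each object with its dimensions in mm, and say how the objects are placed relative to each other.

A is a table: top 849 mm (x) × 597 mm (y), 40 mm thick, upper face at z = 686 mm, on four round legs of 68 mm diameter, each leg's bounding box inset 25 mm from the nearest pair of top edges, running from z = 0 to the bottom of the top.

B is a picture frame with a 263×605 mm rectangular opening (x by z) and a uniform 68 mm border on every side. Frame depth is 31 mm along y. It is built from two vertical stiles running the full outside height and two horizontal rails spanning the gap between the stiles.

The picture frame is on top of the table, centred.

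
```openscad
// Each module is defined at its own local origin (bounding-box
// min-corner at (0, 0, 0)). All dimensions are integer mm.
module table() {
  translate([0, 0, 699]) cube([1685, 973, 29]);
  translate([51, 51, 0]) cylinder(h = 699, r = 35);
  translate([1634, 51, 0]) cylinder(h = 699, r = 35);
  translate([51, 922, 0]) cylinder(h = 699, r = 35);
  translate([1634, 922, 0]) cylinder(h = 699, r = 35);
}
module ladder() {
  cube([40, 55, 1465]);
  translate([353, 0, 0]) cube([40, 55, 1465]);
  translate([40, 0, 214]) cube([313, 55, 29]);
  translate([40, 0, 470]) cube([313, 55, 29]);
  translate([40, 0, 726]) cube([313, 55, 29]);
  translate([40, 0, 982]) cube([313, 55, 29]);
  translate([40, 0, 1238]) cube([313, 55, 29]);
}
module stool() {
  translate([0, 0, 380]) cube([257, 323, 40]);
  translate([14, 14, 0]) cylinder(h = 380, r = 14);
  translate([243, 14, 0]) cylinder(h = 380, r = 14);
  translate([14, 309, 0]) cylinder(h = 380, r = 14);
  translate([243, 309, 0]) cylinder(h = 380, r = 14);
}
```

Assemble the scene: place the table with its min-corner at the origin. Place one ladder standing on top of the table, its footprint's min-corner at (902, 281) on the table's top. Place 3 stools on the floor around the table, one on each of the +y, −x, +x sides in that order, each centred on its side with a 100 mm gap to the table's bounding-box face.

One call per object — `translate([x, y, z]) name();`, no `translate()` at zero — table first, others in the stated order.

table();
translate([902, 281, 728]) ladder();
translate([714, 1073, 0]) stool();
translate([-357, 325, 0]) stool();
translate([1785, 325, 0]) stool();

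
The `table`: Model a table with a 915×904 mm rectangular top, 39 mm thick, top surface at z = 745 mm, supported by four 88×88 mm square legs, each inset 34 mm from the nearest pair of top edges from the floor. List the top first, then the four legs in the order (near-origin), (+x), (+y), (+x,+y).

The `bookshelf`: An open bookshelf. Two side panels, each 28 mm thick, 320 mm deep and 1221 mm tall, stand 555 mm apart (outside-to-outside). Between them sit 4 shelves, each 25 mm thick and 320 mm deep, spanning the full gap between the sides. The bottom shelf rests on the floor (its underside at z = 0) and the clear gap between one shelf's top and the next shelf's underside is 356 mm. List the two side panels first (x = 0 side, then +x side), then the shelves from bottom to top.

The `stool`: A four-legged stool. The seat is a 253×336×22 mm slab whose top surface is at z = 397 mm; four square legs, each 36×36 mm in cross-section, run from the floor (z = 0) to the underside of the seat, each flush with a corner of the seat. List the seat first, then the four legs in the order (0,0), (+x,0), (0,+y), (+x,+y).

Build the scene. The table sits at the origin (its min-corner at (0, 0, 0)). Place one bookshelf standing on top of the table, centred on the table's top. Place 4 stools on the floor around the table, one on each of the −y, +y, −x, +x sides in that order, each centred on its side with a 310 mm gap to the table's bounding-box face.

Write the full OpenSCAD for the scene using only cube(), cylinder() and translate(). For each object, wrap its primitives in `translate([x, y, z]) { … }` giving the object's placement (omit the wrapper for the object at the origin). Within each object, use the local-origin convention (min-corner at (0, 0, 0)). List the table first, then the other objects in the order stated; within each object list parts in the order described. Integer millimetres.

translate([0, 0, 706]) cube([915, 904, 39]);
translate([34, 34, 0]) cube([88, 88, 706]);
translate([793, 34, 0]) cube([88, 88, 706]);
translate([34, 782, 0]) cube([88, 88, 706]);
translate([793, 782, 0]) cube([88, 88, 706]);
translate([180, 292, 745]) {
  cube([28, 320, 1221]);
  translate([527, 0, 0]) cube([28, 320, 1221]);
  translate([28, 0, 0]) cube([499, 320, 25]);
  translate([28, 0, 381]) cube([499, 320, 25]);
  translate([28, 0, 762]) cube([499, 320, 25]);
  translate([28, 0, 1143]) cube([499, 320, 25]);
}
translate([331, -646, 0]) {
  translate([0, 0, 375]) cube([253, 336, 22]);
  cube([36, 36, 375]);
  translate([217, 0, 0]) cube([36, 36, 375]);
  translate([0, 300, 0]) cube([36, 36, 375]);
  translate([217, 300, 0]) cube([36, 36, 375]);
}
translate([331, 1214, 0]) {
  translate([0, 0, 375]) cube([253, 336, 22]);
  cube([36, 36, 375]);
  translate([217, 0, 0]) cube([36, 36, 375]);
  translate([0, 300, 0]) cube([36, 36, 375]);
  translate([217, 300, 0]) cube([36, 36, 375]);
}
translate([-563, 284, 0]) {
  translate([0, 0, 375]) cube([253, 336, 22]);
  cube([36, 36, 375]);
  translate([217, 0, 0]) cube([36, 36, 375]);
  translate([0, 300, 0]) cube([36, 36, 375]);
  translate([217, 300, 0]) cube([36, 36, 375]);
}
translate([1225, 284, 0]) {
  translate([0, 0, 375]) cube([253, 336, 22]);
  cube([36, 36, 375]);
  translate([217, 0, 0]) cube([36, 36, 375]);
  translate([0, 300, 0]) cube([36, 36, 375]);
  translate([217, 300, 0]) cube([36, 36, 375]);
}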